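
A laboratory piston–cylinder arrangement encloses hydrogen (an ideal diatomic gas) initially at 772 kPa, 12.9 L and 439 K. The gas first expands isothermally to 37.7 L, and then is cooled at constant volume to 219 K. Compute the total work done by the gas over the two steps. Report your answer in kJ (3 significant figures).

W_total ≈ 10.7 kJ

Step 1 (isothermal): W = P₁V₁ ln(V₂/V₁) = (9959) ln(37.7/12.9) = 10680 J.
Step 2 (isochoric): W = 0 (constant volume).
W_total = 10680 + 0 = 10680 J.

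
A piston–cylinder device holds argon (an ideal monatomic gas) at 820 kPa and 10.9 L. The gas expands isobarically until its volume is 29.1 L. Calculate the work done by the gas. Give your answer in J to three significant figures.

W ≈ 14900 J

Isobaric: W = P ΔV.
W = (820 kPa)(29.1 − 10.9 L) = (820)(18.2) = 14924 J.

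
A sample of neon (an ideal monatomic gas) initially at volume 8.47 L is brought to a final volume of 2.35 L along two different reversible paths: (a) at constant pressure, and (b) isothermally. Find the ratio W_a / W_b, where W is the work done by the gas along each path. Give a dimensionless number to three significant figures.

W_a / W_b ≈ 0.564

Path (a) isobaric: W = P₁(V₂ − V₁) → W_a/(P₁V₁) = -0.7226.
Path (b) isothermal: W = P₁V₁ ln(V₂/V₁) → W_b/(P₁V₁) = -1.282.
W_a / W_b = -0.7226 / -1.282 = 0.5636.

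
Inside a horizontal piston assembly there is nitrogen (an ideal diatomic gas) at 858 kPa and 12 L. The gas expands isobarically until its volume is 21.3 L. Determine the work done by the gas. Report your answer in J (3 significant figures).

W ≈ 7980 J

Isobaric: W = P ΔV.
W = (858 kPa)(21.3 − 12 L) = (858)(9.3) = 7979 J.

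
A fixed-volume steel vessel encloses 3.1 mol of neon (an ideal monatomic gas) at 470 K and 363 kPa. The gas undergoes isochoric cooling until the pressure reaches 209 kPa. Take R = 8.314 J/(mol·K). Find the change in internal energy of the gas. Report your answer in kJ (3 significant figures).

Constant volume ⇒ W = 0, so Q = ΔU = nCᵥΔT with Cᵥ = 3R/2 = 12.47 J/(mol·K).
At constant V, T₂/T₁ = P₂/P₁ ⇒ ΔT = T₁(P₂/P₁ − 1) = 470·(209/363 − 1) = -199.4 K.
ΔU = (3.1)(12.47)(-199.4) = -7709 J.

ΔU ≈ -7.71 kJ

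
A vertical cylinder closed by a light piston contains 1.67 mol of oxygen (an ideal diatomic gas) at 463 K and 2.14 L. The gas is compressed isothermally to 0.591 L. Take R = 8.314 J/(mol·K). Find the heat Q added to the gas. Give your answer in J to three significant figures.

Isothermal ⇒ ΔU = 0, so Q = W = nRT ln(V₂/V₁).
Q = (1.67)(8.314)(463) ln(0.591/2.14) = 6428 × -1.287 = -8272 J.

Q ≈ -8270 J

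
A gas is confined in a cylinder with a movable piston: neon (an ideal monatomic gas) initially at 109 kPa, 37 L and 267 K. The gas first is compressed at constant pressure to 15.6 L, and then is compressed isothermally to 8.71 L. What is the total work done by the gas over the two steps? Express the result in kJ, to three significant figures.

W_total ≈ -3.32 kJ

Step 1 (isobaric): W = PΔV = (109 kPa)(15.6 − 37 L) = -2333 J.
After step 1: P = 109 kPa, V = 15.6 L, T = 112.6 K.
Step 2 (isothermal): W = P₁V₁ ln(V₂/V₁) = (1700) ln(8.71/15.6) = -991 J.
W_total = -2333 − 991 = -3324 J.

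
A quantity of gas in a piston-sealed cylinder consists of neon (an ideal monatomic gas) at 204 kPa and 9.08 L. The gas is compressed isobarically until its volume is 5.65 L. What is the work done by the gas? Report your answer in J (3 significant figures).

Isobaric: W = P ΔV.
W = (204 kPa)(5.65 − 9.08 L) = (204)(-3.43) = -699.7 J.

W ≈ -700 J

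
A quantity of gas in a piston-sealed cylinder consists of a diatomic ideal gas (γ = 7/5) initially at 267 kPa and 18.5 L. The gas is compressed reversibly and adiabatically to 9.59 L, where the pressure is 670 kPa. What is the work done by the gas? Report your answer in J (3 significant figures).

Adiabatic: W = (P₁V₁ − P₂V₂)/(γ − 1) with γ = 7/5.
P₁V₁ = 4940 J, P₂V₂ = 6425 J.
W = (4940 − 6425) / 0.4 = -3715 J.

W ≈ -3710 J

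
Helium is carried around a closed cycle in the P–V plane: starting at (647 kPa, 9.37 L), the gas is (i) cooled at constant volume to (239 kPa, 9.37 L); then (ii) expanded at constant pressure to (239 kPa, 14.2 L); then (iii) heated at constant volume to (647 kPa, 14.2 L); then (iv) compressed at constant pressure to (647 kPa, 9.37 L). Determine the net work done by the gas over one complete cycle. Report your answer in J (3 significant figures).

W_net ≈ -1970 J

Constant-volume legs do no work.
W(ii) = (239)(14.2 − 9.37) = 1154 J; W(iv) = (647)(9.37 − 14.2) = -3125 J.
W_net = 1154 − 3125 = -1971 J (the counter-clockwise enclosed area).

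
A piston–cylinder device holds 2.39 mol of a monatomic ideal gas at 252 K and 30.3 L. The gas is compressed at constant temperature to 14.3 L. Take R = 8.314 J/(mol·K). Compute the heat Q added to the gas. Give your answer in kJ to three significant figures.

Isothermal ⇒ ΔU = 0, so Q = W = nRT ln(V₂/V₁).
Q = (2.39)(8.314)(252) ln(14.3/30.3) = 5007 × -0.7509 = -3760 J.

Q ≈ -3.76 kJ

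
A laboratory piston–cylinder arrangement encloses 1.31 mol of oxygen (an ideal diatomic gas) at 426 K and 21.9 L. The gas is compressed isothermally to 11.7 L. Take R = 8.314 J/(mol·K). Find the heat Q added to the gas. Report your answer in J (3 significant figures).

Isothermal ⇒ ΔU = 0, so Q = W = nRT ln(V₂/V₁).
Q = (1.31)(8.314)(426) ln(11.7/21.9) = 4640 × -0.6269 = -2909 J.

Q ≈ -2910 J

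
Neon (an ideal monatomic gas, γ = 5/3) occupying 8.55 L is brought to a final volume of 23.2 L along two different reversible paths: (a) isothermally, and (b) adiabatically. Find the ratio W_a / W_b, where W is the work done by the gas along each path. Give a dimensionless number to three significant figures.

Path (a) isothermal: W = P₁V₁ ln(V₂/V₁) → W_a/(P₁V₁) = 0.9982.
Path (b) adiabatic: W = P₁V₁(1 − (V₁/V₂)^(γ−1))/(γ−1) → W_b/(P₁V₁) = 0.729.
W_a / W_b = 0.9982 / 0.729 = 1.369.

W_a / W_b ≈ 1.37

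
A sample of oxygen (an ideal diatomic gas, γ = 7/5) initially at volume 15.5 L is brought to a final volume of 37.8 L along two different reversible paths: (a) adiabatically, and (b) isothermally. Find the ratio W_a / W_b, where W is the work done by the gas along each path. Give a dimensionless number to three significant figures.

W_a / W_b ≈ 0.841

Path (a) adiabatic: W = P₁V₁(1 − (V₁/V₂)^(γ−1))/(γ−1) → W_a/(P₁V₁) = 0.7498.
Path (b) isothermal: W = P₁V₁ ln(V₂/V₁) → W_b/(P₁V₁) = 0.8915.
W_a / W_b = 0.7498 / 0.8915 = 0.8411.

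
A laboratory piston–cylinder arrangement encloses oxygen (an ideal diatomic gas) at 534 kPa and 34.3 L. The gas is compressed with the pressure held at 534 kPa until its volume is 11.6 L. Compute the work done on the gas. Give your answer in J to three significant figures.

Isobaric: W = P ΔV.
W = (534 kPa)(11.6 − 34.3 L) = (534)(-22.7) = -12122 J.
Work on gas = −W_by = 12122 J.

W ≈ 12100 J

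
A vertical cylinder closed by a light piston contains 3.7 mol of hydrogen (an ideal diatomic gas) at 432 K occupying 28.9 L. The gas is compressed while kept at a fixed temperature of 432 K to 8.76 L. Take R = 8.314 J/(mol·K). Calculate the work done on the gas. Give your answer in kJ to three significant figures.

Isothermal: W = nRT ln(V₂/V₁).
W = (3.7)(8.314)(432) × ln(8.76/28.9)
  = 13289 × -1.194
W_by_gas = -15862 J; work on gas = −W_by = 15862 J.

W ≈ 15.9 kJ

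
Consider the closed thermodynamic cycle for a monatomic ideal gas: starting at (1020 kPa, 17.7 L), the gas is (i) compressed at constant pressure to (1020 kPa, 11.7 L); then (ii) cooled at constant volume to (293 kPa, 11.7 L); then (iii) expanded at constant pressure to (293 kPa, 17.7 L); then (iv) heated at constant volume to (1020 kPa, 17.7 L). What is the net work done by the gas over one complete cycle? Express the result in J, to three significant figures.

Constant-volume legs do no work.
W(i) = (1020)(11.7 − 17.7) = -6120 J; W(iii) = (293)(17.7 − 11.7) = 1758 J.
W_net = -6120 + 1758 = -4362 J (the counter-clockwise enclosed area).

W_net ≈ -4360 J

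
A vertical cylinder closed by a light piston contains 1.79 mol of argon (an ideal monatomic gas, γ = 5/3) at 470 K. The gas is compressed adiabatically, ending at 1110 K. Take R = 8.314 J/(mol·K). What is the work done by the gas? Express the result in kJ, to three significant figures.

Adiabatic ⇒ Q = 0, so W_by = −ΔU = nCᵥ(T₁ − T₂).
Cᵥ = 3R/2 = 12.47 J/(mol·K).
W = (1.79)(12.47)(470 − 1110) = -14287 J.

W ≈ -14.3 kJ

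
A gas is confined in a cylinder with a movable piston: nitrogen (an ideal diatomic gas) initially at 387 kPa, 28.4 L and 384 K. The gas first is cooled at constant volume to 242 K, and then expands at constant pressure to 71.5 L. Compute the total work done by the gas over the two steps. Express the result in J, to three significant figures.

W_total ≈ 10500 J

Step 1 (isochoric): W = 0 (constant volume).
After step 1: P = 243.9 kPa (V unchanged).
Step 2 (isobaric): W = PΔV = (243.9 kPa)(71.5 − 28.4 L) = 10512 J.
W_total = 0 + 10512 = 10512 J.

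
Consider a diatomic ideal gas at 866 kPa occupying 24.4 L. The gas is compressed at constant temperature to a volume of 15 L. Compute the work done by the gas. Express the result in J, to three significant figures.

W ≈ -10300 J

Isothermal: W = nRT ln(V₂/V₁) = P₁V₁ ln(V₂/V₁).
P₁V₁ = (866 kPa)(24.4 L) = 21130 J.
W = 21130 × ln(15/24.4) = 21130 × -0.4865
W_by_gas = -10281 J.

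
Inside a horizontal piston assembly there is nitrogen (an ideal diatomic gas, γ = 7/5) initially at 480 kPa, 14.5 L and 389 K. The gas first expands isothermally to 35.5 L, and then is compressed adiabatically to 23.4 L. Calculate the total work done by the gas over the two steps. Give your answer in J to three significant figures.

W_total ≈ 3080 J

Step 1 (isothermal): W = P₁V₁ ln(V₂/V₁) = (6960) ln(35.5/14.5) = 6232 J.
After step 1: P = 196.1 kPa, V = 35.5 L, T = 389 K.
Step 2 (adiabatic): W = (P₁V₁ − P₂V₂)/(γ−1) = (6960 − 8223)/0.4 = -3157 J.
W_total = 6232 − 3157 = 3075 J.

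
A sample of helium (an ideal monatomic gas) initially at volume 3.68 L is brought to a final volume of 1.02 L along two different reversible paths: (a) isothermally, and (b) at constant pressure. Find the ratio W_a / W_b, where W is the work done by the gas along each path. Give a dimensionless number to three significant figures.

Path (a) isothermal: W = P₁V₁ ln(V₂/V₁) → W_a/(P₁V₁) = -1.283.
Path (b) isobaric: W = P₁(V₂ − V₁) → W_b/(P₁V₁) = -0.7228.
W_a / W_b = -1.283 / -0.7228 = 1.775.

W_a / W_b ≈ 1.78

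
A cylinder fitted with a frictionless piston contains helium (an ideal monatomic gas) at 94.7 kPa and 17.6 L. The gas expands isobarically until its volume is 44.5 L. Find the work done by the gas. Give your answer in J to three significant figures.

W ≈ 2550 J

Isobaric: W = P ΔV.
W = (94.7 kPa)(44.5 − 17.6 L) = (94.7)(26.9) = 2547 J.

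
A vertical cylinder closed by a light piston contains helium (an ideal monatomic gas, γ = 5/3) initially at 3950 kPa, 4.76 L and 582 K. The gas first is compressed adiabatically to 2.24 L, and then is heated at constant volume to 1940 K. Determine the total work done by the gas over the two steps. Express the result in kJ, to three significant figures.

Step 1 (adiabatic): W = (P₁V₁ − P₂V₂)/(γ−1) = (18802 − 31077)/0.667 = -18413 J.
Step 2 (isochoric): W = 0 (constant volume).
W_total = -18413 + 0 = -18413 J.

W_total ≈ -18.4 kJ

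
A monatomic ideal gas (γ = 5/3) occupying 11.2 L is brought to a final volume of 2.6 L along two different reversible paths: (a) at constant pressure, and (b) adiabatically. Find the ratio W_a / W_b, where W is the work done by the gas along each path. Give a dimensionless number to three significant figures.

Path (a) isobaric: W = P₁(V₂ − V₁) → W_a/(P₁V₁) = -0.7679.
Path (b) adiabatic: W = P₁V₁(1 − (V₁/V₂)^(γ−1))/(γ−1) → W_b/(P₁V₁) = -2.471.
W_a / W_b = -0.7679 / -2.471 = 0.3107.

W_a / W_b ≈ 0.311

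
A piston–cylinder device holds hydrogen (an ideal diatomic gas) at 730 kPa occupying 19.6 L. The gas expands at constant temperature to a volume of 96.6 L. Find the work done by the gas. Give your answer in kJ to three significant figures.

W ≈ 22.8 kJ

Isothermal: W = nRT ln(V₂/V₁) = P₁V₁ ln(V₂/V₁).
P₁V₁ = (730 kPa)(19.6 L) = 14308 J.
W = 14308 × ln(96.6/19.6) = 14308 × 1.595
W_by_gas = 22822 J.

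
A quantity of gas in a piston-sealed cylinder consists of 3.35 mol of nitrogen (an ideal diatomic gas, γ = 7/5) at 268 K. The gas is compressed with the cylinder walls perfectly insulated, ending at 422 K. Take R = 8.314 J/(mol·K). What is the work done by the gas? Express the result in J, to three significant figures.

Adiabatic ⇒ Q = 0, so W_by = −ΔU = nCᵥ(T₁ − T₂).
Cᵥ = 5R/2 = 20.79 J/(mol·K).
W = (3.35)(20.79)(268 − 422) = -10723 J.

W ≈ -10700 J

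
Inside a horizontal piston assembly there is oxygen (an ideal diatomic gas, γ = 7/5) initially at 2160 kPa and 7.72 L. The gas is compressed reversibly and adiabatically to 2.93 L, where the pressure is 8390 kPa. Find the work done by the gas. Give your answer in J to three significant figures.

W ≈ -19800 J

Adiabatic: W = (P₁V₁ − P₂V₂)/(γ − 1) with γ = 7/5.
P₁V₁ = 16675 J, P₂V₂ = 24583 J.
W = (16675 − 24583) / 0.4 = -19769 J.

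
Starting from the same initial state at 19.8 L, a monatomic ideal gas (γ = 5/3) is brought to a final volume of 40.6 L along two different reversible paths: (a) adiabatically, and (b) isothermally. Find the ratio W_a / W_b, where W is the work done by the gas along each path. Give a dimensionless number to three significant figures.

Path (a) adiabatic: W = P₁V₁(1 − (V₁/V₂)^(γ−1))/(γ−1) → W_a/(P₁V₁) = 0.5706.
Path (b) isothermal: W = P₁V₁ ln(V₂/V₁) → W_b/(P₁V₁) = 0.7181.
W_a / W_b = 0.5706 / 0.7181 = 0.7947.

W_a / W_b ≈ 0.795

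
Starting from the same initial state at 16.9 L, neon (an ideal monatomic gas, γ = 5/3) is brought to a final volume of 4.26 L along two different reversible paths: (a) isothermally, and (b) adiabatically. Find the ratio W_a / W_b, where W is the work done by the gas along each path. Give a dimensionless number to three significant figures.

Path (a) isothermal: W = P₁V₁ ln(V₂/V₁) → W_a/(P₁V₁) = -1.378.
Path (b) adiabatic: W = P₁V₁(1 − (V₁/V₂)^(γ−1))/(γ−1) → W_b/(P₁V₁) = -2.259.
W_a / W_b = -1.378 / -2.259 = 0.61.

W_a / W_b ≈ 0.610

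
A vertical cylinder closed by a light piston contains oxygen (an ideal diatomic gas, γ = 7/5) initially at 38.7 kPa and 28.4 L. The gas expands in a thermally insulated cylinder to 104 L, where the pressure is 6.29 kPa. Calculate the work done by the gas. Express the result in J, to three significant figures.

Adiabatic: W = (P₁V₁ − P₂V₂)/(γ − 1) with γ = 7/5.
P₁V₁ = 1099 J, P₂V₂ = 654.2 J.
W = (1099 − 654.2) / 0.4 = 1112 J.

W ≈ 1110 J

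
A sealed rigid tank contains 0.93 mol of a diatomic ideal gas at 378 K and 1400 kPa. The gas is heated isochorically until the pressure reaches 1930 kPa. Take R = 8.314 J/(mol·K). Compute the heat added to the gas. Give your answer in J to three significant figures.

Q ≈ 2770 J

Constant volume ⇒ W = 0, so Q = ΔU = nCᵥΔT with Cᵥ = 5R/2 = 20.79 J/(mol·K).
At constant V, T₂/T₁ = P₂/P₁ ⇒ ΔT = T₁(P₂/P₁ − 1) = 378·(1930/1400 − 1) = 143.1 K.
ΔU = (0.93)(20.79)(143.1) = 2766 J.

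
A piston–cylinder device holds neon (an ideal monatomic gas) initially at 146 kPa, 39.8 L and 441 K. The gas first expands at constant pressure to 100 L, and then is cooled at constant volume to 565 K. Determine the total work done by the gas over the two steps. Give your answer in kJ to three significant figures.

W_total ≈ 8.79 kJ

Step 1 (isobaric): W = PΔV = (146 kPa)(100 − 39.8 L) = 8789 J.
Step 2 (isochoric): W = 0 (constant volume).
W_total = 8789 + 0 = 8789 J.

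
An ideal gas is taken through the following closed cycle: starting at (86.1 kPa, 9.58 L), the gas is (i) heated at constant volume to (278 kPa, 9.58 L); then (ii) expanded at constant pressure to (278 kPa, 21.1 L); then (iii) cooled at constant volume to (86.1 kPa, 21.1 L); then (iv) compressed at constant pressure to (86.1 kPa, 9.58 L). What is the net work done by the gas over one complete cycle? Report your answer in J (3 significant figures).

W_net ≈ 2210 J

Constant-volume legs do no work.
W(ii) = (278)(21.1 − 9.58) = 3203 J; W(iv) = (86.1)(9.58 − 21.1) = -991.9 J.
W_net = 3203 − 991.9 = 2211 J (the clockwise enclosed area).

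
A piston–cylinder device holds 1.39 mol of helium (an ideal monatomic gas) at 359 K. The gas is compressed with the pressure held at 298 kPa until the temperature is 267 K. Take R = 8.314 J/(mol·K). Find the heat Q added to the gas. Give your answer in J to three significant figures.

Q ≈ -2660 J

Isobaric: W = nRΔT = (1.39)(8.314)(-92) = -1063 J.
ΔU = nCᵥΔT with Cᵥ = 3R/2: ΔU = (1.39)(12.47)(-92) = -1595 J.
Q = ΔU + W = -1595 − 1063 = -2658 J.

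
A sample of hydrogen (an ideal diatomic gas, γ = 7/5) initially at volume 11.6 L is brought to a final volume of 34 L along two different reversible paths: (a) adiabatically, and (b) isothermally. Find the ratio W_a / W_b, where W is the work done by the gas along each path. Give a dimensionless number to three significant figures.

Path (a) adiabatic: W = P₁V₁(1 − (V₁/V₂)^(γ−1))/(γ−1) → W_a/(P₁V₁) = 0.874.
Path (b) isothermal: W = P₁V₁ ln(V₂/V₁) → W_b/(P₁V₁) = 1.075.
W_a / W_b = 0.874 / 1.075 = 0.8127.

W_a / W_b ≈ 0.813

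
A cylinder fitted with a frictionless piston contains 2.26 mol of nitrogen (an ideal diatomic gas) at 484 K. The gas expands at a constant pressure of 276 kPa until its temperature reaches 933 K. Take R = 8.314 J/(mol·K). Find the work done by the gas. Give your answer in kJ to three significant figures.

W ≈ 8.44 kJ

Isobaric: W = P ΔV = nR ΔT.
W = (2.26)(8.314)(933 − 484) = 8437 J.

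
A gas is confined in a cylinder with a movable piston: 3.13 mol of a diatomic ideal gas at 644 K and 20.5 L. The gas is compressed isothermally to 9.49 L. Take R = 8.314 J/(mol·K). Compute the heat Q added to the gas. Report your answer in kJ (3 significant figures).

Isothermal ⇒ ΔU = 0, so Q = W = nRT ln(V₂/V₁).
Q = (3.13)(8.314)(644) ln(9.49/20.5) = 16759 × -0.7702 = -12907 J.

Q ≈ -12.9 kJ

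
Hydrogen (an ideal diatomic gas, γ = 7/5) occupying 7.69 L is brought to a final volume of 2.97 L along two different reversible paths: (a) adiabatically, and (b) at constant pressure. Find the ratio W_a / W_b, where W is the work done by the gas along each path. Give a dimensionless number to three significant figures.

W_a / W_b ≈ 1.89

Path (a) adiabatic: W = P₁V₁(1 − (V₁/V₂)^(γ−1))/(γ−1) → W_a/(P₁V₁) = -1.158.
Path (b) isobaric: W = P₁(V₂ − V₁) → W_b/(P₁V₁) = -0.6138.
W_a / W_b = -1.158 / -0.6138 = 1.886.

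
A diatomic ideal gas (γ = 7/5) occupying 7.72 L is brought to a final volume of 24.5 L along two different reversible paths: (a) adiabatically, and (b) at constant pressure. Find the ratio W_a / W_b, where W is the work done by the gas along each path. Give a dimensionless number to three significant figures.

W_a / W_b ≈ 0.425

Path (a) adiabatic: W = P₁V₁(1 − (V₁/V₂)^(γ−1))/(γ−1) → W_a/(P₁V₁) = 0.9249.
Path (b) isobaric: W = P₁(V₂ − V₁) → W_b/(P₁V₁) = 2.174.
W_a / W_b = 0.9249 / 2.174 = 0.4255.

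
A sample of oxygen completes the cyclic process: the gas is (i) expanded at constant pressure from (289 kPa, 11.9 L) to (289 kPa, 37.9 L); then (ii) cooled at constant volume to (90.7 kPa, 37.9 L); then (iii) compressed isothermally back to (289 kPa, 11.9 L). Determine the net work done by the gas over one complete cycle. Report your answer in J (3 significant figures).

Leg (i): W = PΔV = (289)(37.9 − 11.9) = 7514 J.
Leg (ii): W = 0.
Leg (iii): W = PᵢVᵢ ln(V_f/Vᵢ) = (3438) ln(11.9/37.9) = -3982 J.
W_net = 7514 − 3982 = 3532 J.

W_net ≈ 3530 J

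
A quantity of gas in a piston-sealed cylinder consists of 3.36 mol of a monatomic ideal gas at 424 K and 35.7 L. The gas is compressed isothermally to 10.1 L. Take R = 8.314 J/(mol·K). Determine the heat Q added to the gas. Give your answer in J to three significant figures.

Q ≈ -15000 J

Isothermal ⇒ ΔU = 0, so Q = W = nRT ln(V₂/V₁).
Q = (3.36)(8.314)(424) ln(10.1/35.7) = 11844 × -1.263 = -14955 J.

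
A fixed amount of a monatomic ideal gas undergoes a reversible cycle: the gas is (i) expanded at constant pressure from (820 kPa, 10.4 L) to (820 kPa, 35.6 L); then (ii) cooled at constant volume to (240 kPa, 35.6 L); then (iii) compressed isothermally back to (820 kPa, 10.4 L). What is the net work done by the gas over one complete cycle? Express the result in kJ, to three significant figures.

Leg (i): W = PΔV = (820)(35.6 − 10.4) = 20664 J.
Leg (ii): W = 0.
Leg (iii): W = PᵢVᵢ ln(V_f/Vᵢ) = (8544) ln(10.4/35.6) = -10514 J.
W_net = 20664 − 10514 = 10150 J.

W_net ≈ 10.2 kJ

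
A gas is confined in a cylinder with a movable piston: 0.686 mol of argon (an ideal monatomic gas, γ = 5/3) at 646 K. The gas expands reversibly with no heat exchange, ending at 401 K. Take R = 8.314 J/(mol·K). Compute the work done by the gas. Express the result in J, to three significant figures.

W ≈ 2100 J

Adiabatic ⇒ Q = 0, so W_by = −ΔU = nCᵥ(T₁ − T₂).
Cᵥ = 3R/2 = 12.47 J/(mol·K).
W = (0.686)(12.47)(646 − 401) = 2096 J.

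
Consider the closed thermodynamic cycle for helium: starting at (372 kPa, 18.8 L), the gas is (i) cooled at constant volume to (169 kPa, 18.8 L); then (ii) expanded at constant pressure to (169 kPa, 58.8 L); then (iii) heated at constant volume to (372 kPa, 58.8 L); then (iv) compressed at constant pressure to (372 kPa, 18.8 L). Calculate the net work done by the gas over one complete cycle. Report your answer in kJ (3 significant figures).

W_net ≈ -8.12 kJ

Constant-volume legs do no work.
W(ii) = (169)(58.8 − 18.8) = 6760 J; W(iv) = (372)(18.8 − 58.8) = -14880 J.
W_net = 6760 − 14880 = -8120 J (the counter-clockwise enclosed area).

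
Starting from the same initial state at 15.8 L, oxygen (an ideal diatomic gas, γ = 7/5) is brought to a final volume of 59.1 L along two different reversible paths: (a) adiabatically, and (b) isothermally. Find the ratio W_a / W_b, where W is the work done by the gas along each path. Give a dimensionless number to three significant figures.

Path (a) adiabatic: W = P₁V₁(1 − (V₁/V₂)^(γ−1))/(γ−1) → W_a/(P₁V₁) = 1.025.
Path (b) isothermal: W = P₁V₁ ln(V₂/V₁) → W_b/(P₁V₁) = 1.319.
W_a / W_b = 1.025 / 1.319 = 0.777.

W_a / W_b ≈ 0.777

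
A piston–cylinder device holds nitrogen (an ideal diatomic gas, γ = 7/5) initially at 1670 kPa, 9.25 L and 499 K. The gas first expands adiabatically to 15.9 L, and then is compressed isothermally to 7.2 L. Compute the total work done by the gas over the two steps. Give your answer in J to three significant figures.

W_total ≈ -2330 J

Step 1 (adiabatic): W = (P₁V₁ − P₂V₂)/(γ−1) = (15448 − 12438)/0.4 = 7523 J.
After step 1: P = 782.3 kPa, V = 15.9 L, T = 401.8 K.
Step 2 (isothermal): W = P₁V₁ ln(V₂/V₁) = (12438) ln(7.2/15.9) = -9854 J.
W_total = 7523 − 9854 = -2331 J.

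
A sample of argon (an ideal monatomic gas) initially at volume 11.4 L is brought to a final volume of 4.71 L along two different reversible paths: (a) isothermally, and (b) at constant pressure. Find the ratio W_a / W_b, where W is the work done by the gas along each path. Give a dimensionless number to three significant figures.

W_a / W_b ≈ 1.51

Path (a) isothermal: W = P₁V₁ ln(V₂/V₁) → W_a/(P₁V₁) = -0.8839.
Path (b) isobaric: W = P₁(V₂ − V₁) → W_b/(P₁V₁) = -0.5868.
W_a / W_b = -0.8839 / -0.5868 = 1.506.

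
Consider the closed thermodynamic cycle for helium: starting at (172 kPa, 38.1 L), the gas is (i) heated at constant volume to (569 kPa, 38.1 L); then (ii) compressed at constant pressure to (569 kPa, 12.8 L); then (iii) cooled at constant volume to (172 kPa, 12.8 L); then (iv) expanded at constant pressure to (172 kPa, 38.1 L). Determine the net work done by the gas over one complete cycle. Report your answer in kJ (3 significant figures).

W_net ≈ -10.0 kJ

Constant-volume legs do no work.
W(ii) = (569)(12.8 − 38.1) = -14396 J; W(iv) = (172)(38.1 − 12.8) = 4352 J.
W_net = -14396 + 4352 = -10044 J (the counter-clockwise enclosed area).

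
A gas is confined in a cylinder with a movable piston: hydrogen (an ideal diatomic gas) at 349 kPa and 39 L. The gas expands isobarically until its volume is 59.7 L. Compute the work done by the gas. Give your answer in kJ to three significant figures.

Isobaric: W = P ΔV.
W = (349 kPa)(59.7 − 39 L) = (349)(20.7) = 7224 J.

W ≈ 7.22 kJ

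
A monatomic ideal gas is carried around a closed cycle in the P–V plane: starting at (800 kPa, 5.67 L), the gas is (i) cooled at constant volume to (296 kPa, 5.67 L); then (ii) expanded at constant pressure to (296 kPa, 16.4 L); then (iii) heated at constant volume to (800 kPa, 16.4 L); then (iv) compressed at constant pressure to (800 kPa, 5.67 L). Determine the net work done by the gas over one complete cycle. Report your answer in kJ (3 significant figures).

W_net ≈ -5.41 kJ

Constant-volume legs do no work.
W(ii) = (296)(16.4 − 5.67) = 3176 J; W(iv) = (800)(5.67 − 16.4) = -8584 J.
W_net = 3176 − 8584 = -5408 J (the counter-clockwise enclosed area).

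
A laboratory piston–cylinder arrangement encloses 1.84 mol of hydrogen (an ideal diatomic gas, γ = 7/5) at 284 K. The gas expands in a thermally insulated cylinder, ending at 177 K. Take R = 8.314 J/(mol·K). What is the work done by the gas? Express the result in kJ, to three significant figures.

W ≈ 4.09 kJ

Adiabatic ⇒ Q = 0, so W_by = −ΔU = nCᵥ(T₁ − T₂).
Cᵥ = 5R/2 = 20.79 J/(mol·K).
W = (1.84)(20.79)(284 − 177) = 4092 J.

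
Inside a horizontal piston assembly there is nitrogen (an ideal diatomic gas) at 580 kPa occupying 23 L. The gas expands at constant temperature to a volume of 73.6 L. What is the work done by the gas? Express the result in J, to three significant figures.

W ≈ 15500 J

Isothermal: W = nRT ln(V₂/V₁) = P₁V₁ ln(V₂/V₁).
P₁V₁ = (580 kPa)(23 L) = 13340 J.
W = 13340 × ln(73.6/23) = 13340 × 1.163
W_by_gas = 15516 J.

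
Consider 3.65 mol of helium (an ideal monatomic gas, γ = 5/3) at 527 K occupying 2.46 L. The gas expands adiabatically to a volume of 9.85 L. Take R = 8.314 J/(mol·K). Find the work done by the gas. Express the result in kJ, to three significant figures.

W ≈ 14.5 kJ

Adiabatic: TV^(γ−1) = const with γ = 5/3.
T₂ = T₁ (V₁/V₂)^(γ−1) = 527 × (2.46/9.85)^0.667 = 527 × 0.3966 = 209 K.
W_by = nCᵥ(T₁ − T₂) = (3.65)(12.47)(527 − 209) = 14475 J.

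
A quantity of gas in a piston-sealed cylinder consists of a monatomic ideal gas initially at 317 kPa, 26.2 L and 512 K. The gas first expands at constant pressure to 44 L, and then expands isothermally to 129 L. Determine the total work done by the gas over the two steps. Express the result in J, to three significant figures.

W_total ≈ 20600 J

Step 1 (isobaric): W = PΔV = (317 kPa)(44 − 26.2 L) = 5643 J.
After step 1: P = 317 kPa, V = 44 L, T = 859.8 K.
Step 2 (isothermal): W = P₁V₁ ln(V₂/V₁) = (13948) ln(129/44) = 15003 J.
W_total = 5643 + 15003 = 20645 J.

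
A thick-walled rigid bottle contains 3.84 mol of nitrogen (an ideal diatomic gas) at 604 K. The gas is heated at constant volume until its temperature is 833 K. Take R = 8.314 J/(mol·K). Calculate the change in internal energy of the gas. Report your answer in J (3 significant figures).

Constant volume ⇒ W = 0, so Q = ΔU = nCᵥΔT with Cᵥ = 5R/2 = 20.79 J/(mol·K).
ΔU = (3.84)(20.79)(833 − 604) = 18277 J.

ΔU ≈ 18300 J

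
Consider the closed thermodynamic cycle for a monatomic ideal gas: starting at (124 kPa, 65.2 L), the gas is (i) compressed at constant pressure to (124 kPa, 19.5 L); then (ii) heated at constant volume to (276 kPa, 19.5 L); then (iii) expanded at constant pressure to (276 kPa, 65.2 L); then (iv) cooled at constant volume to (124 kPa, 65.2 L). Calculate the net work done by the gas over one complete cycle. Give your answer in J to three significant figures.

Constant-volume legs do no work.
W(i) = (124)(19.5 − 65.2) = -5667 J; W(iii) = (276)(65.2 − 19.5) = 12613 J.
W_net = -5667 + 12613 = 6946 J (the clockwise enclosed area).

W_net ≈ 6950 J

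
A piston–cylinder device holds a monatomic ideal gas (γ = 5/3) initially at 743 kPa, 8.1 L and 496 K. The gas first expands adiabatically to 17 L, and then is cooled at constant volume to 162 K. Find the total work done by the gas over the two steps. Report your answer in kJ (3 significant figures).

Step 1 (adiabatic): W = (P₁V₁ − P₂V₂)/(γ−1) = (6018 − 3671)/0.667 = 3520 J.
Step 2 (isochoric): W = 0 (constant volume).
W_total = 3520 + 0 = 3520 J.

W_total ≈ 3.52 kJ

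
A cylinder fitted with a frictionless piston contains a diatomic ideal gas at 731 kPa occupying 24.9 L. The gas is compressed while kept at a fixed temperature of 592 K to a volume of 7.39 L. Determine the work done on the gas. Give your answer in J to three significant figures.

W ≈ 22100 J

Isothermal: W = nRT ln(V₂/V₁) = P₁V₁ ln(V₂/V₁).
P₁V₁ = (731 kPa)(24.9 L) = 18202 J.
W = 18202 × ln(7.39/24.9) = 18202 × -1.215
W_by_gas = -22111 J; work on gas = −W_by = 22111 J.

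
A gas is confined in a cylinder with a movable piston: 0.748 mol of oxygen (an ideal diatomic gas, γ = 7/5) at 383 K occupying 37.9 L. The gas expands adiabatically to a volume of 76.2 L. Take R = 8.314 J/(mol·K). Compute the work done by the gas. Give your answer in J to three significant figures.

W ≈ 1450 J

Adiabatic: TV^(γ−1) = const with γ = 7/5.
T₂ = T₁ (V₁/V₂)^(γ−1) = 383 × (37.9/76.2)^0.4 = 383 × 0.7563 = 289.6 K.
W_by = nCᵥ(T₁ − T₂) = (0.748)(20.79)(383 − 289.6) = 1451 J.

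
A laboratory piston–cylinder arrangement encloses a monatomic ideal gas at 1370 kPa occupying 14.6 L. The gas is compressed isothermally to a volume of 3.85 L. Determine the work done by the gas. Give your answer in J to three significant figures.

Isothermal: W = nRT ln(V₂/V₁) = P₁V₁ ln(V₂/V₁).
P₁V₁ = (1370 kPa)(14.6 L) = 20002 J.
W = 20002 × ln(3.85/14.6) = 20002 × -1.333
W_by_gas = -26662 J.

W ≈ -26700 J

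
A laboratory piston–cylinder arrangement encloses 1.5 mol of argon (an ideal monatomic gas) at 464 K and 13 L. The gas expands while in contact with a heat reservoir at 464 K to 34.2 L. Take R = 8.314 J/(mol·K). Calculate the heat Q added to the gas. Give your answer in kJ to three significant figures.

Isothermal ⇒ ΔU = 0, so Q = W = nRT ln(V₂/V₁).
Q = (1.5)(8.314)(464) ln(34.2/13) = 5787 × 0.9673 = 5597 J.

Q ≈ 5.60 kJ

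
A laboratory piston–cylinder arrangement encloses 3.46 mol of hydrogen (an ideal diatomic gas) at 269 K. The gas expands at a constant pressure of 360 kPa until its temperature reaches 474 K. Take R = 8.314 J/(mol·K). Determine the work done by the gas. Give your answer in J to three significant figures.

W ≈ 5900 J

Isobaric: W = P ΔV = nR ΔT.
W = (3.46)(8.314)(474 − 269) = 5897 J.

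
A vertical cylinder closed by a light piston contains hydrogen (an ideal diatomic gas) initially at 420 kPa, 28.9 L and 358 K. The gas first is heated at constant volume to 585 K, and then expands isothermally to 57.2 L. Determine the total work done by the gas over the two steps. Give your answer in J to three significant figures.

Step 1 (isochoric): W = 0 (constant volume).
After step 1: P = 686.3 kPa (V unchanged).
Step 2 (isothermal): W = P₁V₁ ln(V₂/V₁) = (19834) ln(57.2/28.9) = 13541 J.
W_total = 0 + 13541 = 13541 J.

W_total ≈ 13500 J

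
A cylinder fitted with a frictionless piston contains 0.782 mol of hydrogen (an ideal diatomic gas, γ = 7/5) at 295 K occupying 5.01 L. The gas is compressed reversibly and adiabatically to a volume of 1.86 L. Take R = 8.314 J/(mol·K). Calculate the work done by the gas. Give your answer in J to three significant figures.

Adiabatic: TV^(γ−1) = const with γ = 7/5.
T₂ = T₁ (V₁/V₂)^(γ−1) = 295 × (5.01/1.86)^0.4 = 295 × 1.486 = 438.5 K.
W_by = nCᵥ(T₁ − T₂) = (0.782)(20.79)(295 − 438.5) = -2332 J.

W ≈ -2330 J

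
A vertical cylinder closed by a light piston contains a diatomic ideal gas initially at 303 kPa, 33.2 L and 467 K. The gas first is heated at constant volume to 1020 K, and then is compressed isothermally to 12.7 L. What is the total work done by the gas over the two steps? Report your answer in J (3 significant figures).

W_total ≈ -21100 J

Step 1 (isochoric): W = 0 (constant volume).
After step 1: P = 661.8 kPa (V unchanged).
Step 2 (isothermal): W = P₁V₁ ln(V₂/V₁) = (21972) ln(12.7/33.2) = -21114 J.
W_total = 0 − 21114 = -21114 J.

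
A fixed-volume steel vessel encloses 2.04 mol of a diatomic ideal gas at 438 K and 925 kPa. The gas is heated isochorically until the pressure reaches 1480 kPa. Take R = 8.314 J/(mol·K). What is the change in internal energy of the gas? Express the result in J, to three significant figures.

ΔU ≈ 11100 J

Constant volume ⇒ W = 0, so Q = ΔU = nCᵥΔT with Cᵥ = 5R/2 = 20.79 J/(mol·K).
At constant V, T₂/T₁ = P₂/P₁ ⇒ ΔT = T₁(P₂/P₁ − 1) = 438·(1480/925 − 1) = 262.8 K.
ΔU = (2.04)(20.79)(262.8) = 11143 J.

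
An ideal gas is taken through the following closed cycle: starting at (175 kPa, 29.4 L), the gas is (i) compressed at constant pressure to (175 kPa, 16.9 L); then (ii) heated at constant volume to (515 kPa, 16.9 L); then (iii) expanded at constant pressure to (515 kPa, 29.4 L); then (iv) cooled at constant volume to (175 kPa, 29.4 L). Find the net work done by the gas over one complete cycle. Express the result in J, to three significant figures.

Constant-volume legs do no work.
W(i) = (175)(16.9 − 29.4) = -2188 J; W(iii) = (515)(29.4 − 16.9) = 6438 J.
W_net = -2188 + 6438 = 4250 J (the clockwise enclosed area).

W_net ≈ 4250 J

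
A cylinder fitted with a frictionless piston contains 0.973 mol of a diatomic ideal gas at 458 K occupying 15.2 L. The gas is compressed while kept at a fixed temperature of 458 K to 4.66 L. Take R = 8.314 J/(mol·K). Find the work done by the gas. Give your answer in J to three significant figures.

W ≈ -4380 J

Isothermal: W = nRT ln(V₂/V₁).
W = (0.973)(8.314)(458) × ln(4.66/15.2)
  = 3705 × -1.182
W_by_gas = -4380 J.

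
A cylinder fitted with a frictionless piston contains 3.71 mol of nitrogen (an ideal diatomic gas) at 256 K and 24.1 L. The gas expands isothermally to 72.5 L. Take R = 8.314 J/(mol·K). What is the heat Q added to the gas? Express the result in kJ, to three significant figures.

Isothermal ⇒ ΔU = 0, so Q = W = nRT ln(V₂/V₁).
Q = (3.71)(8.314)(256) ln(72.5/24.1) = 7896 × 1.101 = 8697 J.

Q ≈ 8.70 kJ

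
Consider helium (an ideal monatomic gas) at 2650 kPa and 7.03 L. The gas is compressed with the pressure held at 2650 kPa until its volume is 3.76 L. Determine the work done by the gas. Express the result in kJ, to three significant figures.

Isobaric: W = P ΔV.
W = (2650 kPa)(3.76 − 7.03 L) = (2650)(-3.27) = -8666 J.

W ≈ -8.67 kJ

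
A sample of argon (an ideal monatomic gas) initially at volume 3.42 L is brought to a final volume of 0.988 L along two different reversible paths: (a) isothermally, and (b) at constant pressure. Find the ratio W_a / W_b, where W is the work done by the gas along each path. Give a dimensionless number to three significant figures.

Path (a) isothermal: W = P₁V₁ ln(V₂/V₁) → W_a/(P₁V₁) = -1.242.
Path (b) isobaric: W = P₁(V₂ − V₁) → W_b/(P₁V₁) = -0.7111.
W_a / W_b = -1.242 / -0.7111 = 1.746.

W_a / W_b ≈ 1.75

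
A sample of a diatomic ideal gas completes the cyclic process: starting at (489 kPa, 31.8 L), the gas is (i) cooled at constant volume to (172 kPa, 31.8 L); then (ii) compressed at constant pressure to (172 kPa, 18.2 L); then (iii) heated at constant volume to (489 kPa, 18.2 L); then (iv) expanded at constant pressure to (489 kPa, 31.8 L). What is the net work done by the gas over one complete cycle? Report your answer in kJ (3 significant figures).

W_net ≈ 4.31 kJ

Constant-volume legs do no work.
W(ii) = (172)(18.2 − 31.8) = -2339 J; W(iv) = (489)(31.8 − 18.2) = 6650 J.
W_net = -2339 + 6650 = 4311 J (the clockwise enclosed area).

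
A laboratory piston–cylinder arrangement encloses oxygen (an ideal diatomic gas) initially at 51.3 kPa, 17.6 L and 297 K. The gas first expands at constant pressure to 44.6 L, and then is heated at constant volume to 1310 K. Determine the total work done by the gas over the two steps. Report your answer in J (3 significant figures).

W_total ≈ 1390 J

Step 1 (isobaric): W = PΔV = (51.3 kPa)(44.6 − 17.6 L) = 1385 J.
Step 2 (isochoric): W = 0 (constant volume).
W_total = 1385 + 0 = 1385 J.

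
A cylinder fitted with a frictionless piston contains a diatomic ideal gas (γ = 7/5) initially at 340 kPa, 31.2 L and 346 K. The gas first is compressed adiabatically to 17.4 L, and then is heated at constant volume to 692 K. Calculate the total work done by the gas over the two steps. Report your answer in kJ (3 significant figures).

W_total ≈ -6.98 kJ

Step 1 (adiabatic): W = (P₁V₁ − P₂V₂)/(γ−1) = (10608 − 13399)/0.4 = -6978 J.
Step 2 (isochoric): W = 0 (constant volume).
W_total = -6978 + 0 = -6978 J.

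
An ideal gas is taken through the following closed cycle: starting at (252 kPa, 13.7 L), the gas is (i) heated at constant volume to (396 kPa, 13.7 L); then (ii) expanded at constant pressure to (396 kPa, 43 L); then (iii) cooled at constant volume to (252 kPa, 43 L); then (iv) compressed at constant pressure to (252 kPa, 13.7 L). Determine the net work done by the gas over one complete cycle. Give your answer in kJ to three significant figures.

W_net ≈ 4.22 kJ

Constant-volume legs do no work.
W(ii) = (396)(43 − 13.7) = 11603 J; W(iv) = (252)(13.7 − 43) = -7384 J.
W_net = 11603 − 7384 = 4219 J (the clockwise enclosed area).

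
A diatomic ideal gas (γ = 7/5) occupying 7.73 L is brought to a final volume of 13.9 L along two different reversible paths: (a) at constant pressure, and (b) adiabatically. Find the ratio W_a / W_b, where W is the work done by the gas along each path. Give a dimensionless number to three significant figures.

W_a / W_b ≈ 1.53

Path (a) isobaric: W = P₁(V₂ − V₁) → W_a/(P₁V₁) = 0.7982.
Path (b) adiabatic: W = P₁V₁(1 − (V₁/V₂)^(γ−1))/(γ−1) → W_b/(P₁V₁) = 0.523.
W_a / W_b = 0.7982 / 0.523 = 1.526.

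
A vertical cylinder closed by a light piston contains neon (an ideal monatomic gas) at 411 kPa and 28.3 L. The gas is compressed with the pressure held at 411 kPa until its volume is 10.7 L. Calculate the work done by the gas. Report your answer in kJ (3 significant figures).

Isobaric: W = P ΔV.
W = (411 kPa)(10.7 − 28.3 L) = (411)(-17.6) = -7234 J.

W ≈ -7.23 kJ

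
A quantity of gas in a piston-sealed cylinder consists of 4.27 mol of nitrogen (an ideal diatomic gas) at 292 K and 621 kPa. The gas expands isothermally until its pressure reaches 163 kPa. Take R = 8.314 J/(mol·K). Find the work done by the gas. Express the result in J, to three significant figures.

Isothermal process: W = nRT ln(V₂/V₁) = nRT ln(P₁/P₂).
W = (4.27)(8.314)(292) × ln(621/163)
  = 10366 × ln(3.81) = 10366 × 1.338
W_by_gas = 13866 J.

W ≈ 13900 J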